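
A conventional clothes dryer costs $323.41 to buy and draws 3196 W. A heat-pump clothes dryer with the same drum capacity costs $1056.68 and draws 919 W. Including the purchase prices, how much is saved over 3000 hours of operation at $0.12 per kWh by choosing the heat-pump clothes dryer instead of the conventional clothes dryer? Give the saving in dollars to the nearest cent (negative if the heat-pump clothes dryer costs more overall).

$86.45

conventional clothes dryer: $323.41 + (3196/1000) kW × 3000 h × $0.12 = $323.41 + $1150.56 = $1473.97
heat-pump clothes dryer: $1056.68 + (919/1000) kW × 3000 h × $0.12 = $1056.68 + $330.84 = $1387.52
Saving = $1473.97 − $1387.52 = $86.45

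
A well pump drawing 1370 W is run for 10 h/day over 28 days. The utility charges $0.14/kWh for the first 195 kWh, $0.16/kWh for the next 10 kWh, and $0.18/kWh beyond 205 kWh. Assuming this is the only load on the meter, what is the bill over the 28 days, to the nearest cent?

$61.05

Runtime = 10 h/day × 28 days = 280 h
Energy = 1.37 kW × 280 h = 383.6 kWh
Tier 1 (0–195 kWh): 195 × $0.14 = $27.3
Tier 2 (195–205 kWh): 10 × $0.16 = $1.6
Above 205 kWh: 178.6 × $0.18 = $32.148
Bill = $61.05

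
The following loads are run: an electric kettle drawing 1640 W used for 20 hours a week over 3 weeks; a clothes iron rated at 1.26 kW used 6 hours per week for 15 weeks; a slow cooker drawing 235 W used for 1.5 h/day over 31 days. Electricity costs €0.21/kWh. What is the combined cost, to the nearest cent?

electric kettle: Runtime = 20 h/week × 3 weeks = 60 h
electric kettle: 1.64 kW × 60 h = 98.4 kWh
clothes iron: Runtime = 6 h/week × 15 weeks = 90 h
clothes iron: 1.26 kW × 90 h = 113.4 kWh
slow cooker: Runtime = 1.5 h/day × 31 days = 46.5 h
slow cooker: 0.235 kW × 46.5 h = 10.9275 kWh
Total energy = 222.7275 kWh
Cost = 222.7275 × €0.21 = €46.77

€46.77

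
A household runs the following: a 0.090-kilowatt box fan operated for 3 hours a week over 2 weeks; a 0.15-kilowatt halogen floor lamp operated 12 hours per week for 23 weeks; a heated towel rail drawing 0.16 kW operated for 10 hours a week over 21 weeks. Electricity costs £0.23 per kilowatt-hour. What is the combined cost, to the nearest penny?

box fan: Runtime = 3 h/week × 2 weeks = 6 h
box fan: 0.09 kW × 6 h = 0.54 kWh
halogen floor lamp: Runtime = 12 h/week × 23 weeks = 276 h
halogen floor lamp: 0.15 kW × 276 h = 41.4 kWh
heated towel rail: Runtime = 10 h/week × 21 weeks = 210 h
heated towel rail: 0.16 kW × 210 h = 33.6 kWh
Total energy = 75.54 kWh
Cost = 75.54 × £0.23 = £17.37

£17.37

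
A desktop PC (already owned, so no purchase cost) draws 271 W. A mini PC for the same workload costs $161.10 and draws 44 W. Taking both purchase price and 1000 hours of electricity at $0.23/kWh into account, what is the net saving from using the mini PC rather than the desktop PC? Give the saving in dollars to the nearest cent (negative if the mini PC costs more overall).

-$108.89

desktop PC: $0.00 + (271/1000) kW × 1000 h × $0.23 = $0.00 + $62.33 = $62.33
mini PC: $161.10 + (44/1000) kW × 1000 h × $0.23 = $161.10 + $10.12 = $171.22
Saving = $62.33 − $171.22 = −$108.89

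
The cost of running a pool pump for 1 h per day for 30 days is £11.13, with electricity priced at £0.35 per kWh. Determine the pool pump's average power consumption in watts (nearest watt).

Energy = £11.13 ÷ £0.35/kWh = 31.8 kWh
Runtime = 1 h/day × 30 days = 30 h
Power = 31.8 kWh ÷ 30 h = 1.06 kW = 1060 W

1060 W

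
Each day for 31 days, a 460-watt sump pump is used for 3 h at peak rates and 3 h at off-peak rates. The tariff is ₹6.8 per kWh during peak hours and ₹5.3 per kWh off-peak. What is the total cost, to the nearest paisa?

Peak energy = 0.46 kW × 3 h × 31 = 42.78 kWh
Off-peak energy = 0.46 kW × 3 h × 31 = 42.78 kWh
Cost = 42.78 × ₹6.8 + 42.78 × ₹5.3 = ₹290.904 + ₹226.734 = ₹517.64

₹517.64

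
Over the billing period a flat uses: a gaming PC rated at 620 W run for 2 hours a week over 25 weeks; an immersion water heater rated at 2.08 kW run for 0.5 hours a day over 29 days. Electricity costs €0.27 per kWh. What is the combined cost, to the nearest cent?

gaming PC: Runtime = 2 h/week × 25 weeks = 50 h
gaming PC: 0.62 kW × 50 h = 31 kWh
immersion water heater: Runtime = 0.5 h/day × 29 days = 14.5 h
immersion water heater: 2.08 kW × 14.5 h = 30.16 kWh
Total energy = 61.16 kWh
Cost = 61.16 × €0.27 = €16.51

€16.51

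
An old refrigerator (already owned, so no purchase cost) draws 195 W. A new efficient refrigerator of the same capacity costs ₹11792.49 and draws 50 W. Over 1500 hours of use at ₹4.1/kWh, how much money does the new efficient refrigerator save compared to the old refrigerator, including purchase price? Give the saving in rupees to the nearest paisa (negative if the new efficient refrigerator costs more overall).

old refrigerator: ₹0.00 + (195/1000) kW × 1500 h × ₹4.1 = ₹0.00 + ₹1199.25 = ₹1199.25
new efficient refrigerator: ₹11792.49 + (50/1000) kW × 1500 h × ₹4.1 = ₹11792.49 + ₹307.5 = ₹12099.99
Saving = ₹1199.25 − ₹12099.99 = −₹10900.74

-₹10900.74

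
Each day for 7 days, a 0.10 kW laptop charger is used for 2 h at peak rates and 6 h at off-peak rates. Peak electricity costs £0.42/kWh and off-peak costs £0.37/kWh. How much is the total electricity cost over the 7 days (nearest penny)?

£2.14

Peak energy = 0.1 kW × 2 h × 7 = 1.4 kWh
Off-peak energy = 0.1 kW × 6 h × 7 = 4.2 kWh
Cost = 1.4 × £0.42 + 4.2 × £0.37 = £0.588 + £1.554 = £2.14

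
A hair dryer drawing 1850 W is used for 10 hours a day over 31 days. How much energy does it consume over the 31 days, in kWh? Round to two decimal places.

573.50 kWh

Runtime = 10 h/day × 31 days = 310 h
Energy = 1.85 kW × 310 h = 573.5 kWh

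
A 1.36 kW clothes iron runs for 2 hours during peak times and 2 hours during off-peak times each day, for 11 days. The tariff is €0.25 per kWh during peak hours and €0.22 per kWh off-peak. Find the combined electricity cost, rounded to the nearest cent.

€14.06

Peak energy = 1.36 kW × 2 h × 11 = 29.92 kWh
Off-peak energy = 1.36 kW × 2 h × 11 = 29.92 kWh
Cost = 29.92 × €0.25 + 29.92 × €0.22 = €7.48 + €6.5824 = €14.06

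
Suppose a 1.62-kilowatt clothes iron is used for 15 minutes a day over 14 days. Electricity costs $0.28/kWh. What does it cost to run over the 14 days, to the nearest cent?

$1.59

Runtime = 15 min × 14 = 210 min = 3.5 h
Energy = 1.62 kW × 3.5 h = 5.67 kWh
Cost = 5.67 kWh × $0.28/kWh = $1.59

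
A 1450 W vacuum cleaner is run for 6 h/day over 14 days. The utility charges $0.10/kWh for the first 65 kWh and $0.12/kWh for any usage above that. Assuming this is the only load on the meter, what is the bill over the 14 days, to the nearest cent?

$13.32

Runtime = 6 h/day × 14 days = 84 h
Energy = 1.45 kW × 84 h = 121.8 kWh
Tier 1 (0–65 kWh): 65 × $0.10 = $6.5
Above 65 kWh: 56.8 × $0.12 = $6.816
Bill = $13.32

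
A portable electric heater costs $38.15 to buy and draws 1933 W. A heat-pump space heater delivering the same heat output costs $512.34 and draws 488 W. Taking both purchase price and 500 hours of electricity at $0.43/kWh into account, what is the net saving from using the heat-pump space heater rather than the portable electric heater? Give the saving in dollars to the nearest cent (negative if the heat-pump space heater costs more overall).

portable electric heater: $38.15 + (1933/1000) kW × 500 h × $0.43 = $38.15 + $415.595 = $453.745
heat-pump space heater: $512.34 + (488/1000) kW × 500 h × $0.43 = $512.34 + $104.92 = $617.26
Saving = $453.745 − $617.26 = −$163.515 → -$163.52

-$163.52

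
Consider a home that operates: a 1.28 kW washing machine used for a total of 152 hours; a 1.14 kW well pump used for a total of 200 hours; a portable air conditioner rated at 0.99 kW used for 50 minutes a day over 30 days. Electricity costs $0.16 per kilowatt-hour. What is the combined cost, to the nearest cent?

$71.57

washing machine: 1.28 kW × 152 h = 194.56 kWh
well pump: 1.14 kW × 200 h = 228 kWh
portable air conditioner: Runtime = 50 min × 30 = 1500 min = 25 h
portable air conditioner: 0.99 kW × 25 h = 24.75 kWh
Total energy = 447.31 kWh
Cost = 447.31 × $0.16 = $71.57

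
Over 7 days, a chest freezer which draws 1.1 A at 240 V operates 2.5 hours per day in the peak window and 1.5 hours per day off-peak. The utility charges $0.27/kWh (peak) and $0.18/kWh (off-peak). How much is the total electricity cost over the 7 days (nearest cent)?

Power = 1.1 A × 240 V = 264 W = 0.264 kW
Peak energy = 0.264 kW × 2.5 h × 7 = 4.62 kWh
Off-peak energy = 0.264 kW × 1.5 h × 7 = 2.772 kWh
Cost = 4.62 × $0.27 + 2.772 × $0.18 = $1.2474 + $0.49896 = $1.75

$1.75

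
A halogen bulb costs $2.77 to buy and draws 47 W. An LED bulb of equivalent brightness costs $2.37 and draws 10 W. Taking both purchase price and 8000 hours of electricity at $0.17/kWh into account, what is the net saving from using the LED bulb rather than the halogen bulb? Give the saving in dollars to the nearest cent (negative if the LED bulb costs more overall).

$50.72

halogen bulb: $2.77 + (47/1000) kW × 8000 h × $0.17 = $2.77 + $63.92 = $66.69
LED bulb: $2.37 + (10/1000) kW × 8000 h × $0.17 = $2.37 + $13.6 = $15.97
Saving = $66.69 − $15.97 = $50.72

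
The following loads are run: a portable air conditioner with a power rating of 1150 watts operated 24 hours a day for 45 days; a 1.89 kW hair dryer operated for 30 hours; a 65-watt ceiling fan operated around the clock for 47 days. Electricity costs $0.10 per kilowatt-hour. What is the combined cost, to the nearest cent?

portable air conditioner: Runtime = 24 h × 45 = 1080 h
portable air conditioner: 1.15 kW × 1080 h = 1242 kWh
hair dryer: 1.89 kW × 30 h = 56.7 kWh
ceiling fan: Runtime = 24 h × 47 = 1128 h
ceiling fan: 0.065 kW × 1128 h = 73.32 kWh
Total energy = 1372.02 kWh
Cost = 1372.02 × $0.10 = $137.20

$137.20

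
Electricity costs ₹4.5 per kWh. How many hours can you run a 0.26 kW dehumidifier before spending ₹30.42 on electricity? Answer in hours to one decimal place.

Energy available = ₹30.42 ÷ ₹4.5/kWh = 6.76 kWh
Hours = 6.76 kWh ÷ 0.26 kW = 26.0 h

26.0 h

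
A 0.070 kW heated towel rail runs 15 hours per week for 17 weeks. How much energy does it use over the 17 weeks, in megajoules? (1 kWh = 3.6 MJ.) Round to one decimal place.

64.3 MJ

Runtime = 15 h/week × 17 weeks = 255 h
Energy = 0.07 kW × 255 h = 17.85 kWh
= 17.85 × 3.6 MJ = 64.3 MJ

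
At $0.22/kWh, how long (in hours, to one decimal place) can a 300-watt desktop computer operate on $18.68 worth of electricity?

283.0 h

Energy available = $18.68 ÷ $0.22/kWh = 84.9091 kWh
Hours = 84.9091 kWh ÷ 0.3 kW = 283.0 h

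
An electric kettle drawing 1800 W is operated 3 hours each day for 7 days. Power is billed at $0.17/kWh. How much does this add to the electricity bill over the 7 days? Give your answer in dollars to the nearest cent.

$6.43

Runtime = 3 h/day × 7 days = 21 h
Energy = 1.8 kW × 21 h = 37.8 kWh
Cost = 37.8 kWh × $0.17/kWh = $6.43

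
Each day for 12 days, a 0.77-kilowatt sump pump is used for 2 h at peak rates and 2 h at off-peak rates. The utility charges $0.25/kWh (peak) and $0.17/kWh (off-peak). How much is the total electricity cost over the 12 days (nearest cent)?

Peak energy = 0.77 kW × 2 h × 12 = 18.48 kWh
Off-peak energy = 0.77 kW × 2 h × 12 = 18.48 kWh
Cost = 18.48 × $0.25 + 18.48 × $0.17 = $4.62 + $3.1416 = $7.76

$7.76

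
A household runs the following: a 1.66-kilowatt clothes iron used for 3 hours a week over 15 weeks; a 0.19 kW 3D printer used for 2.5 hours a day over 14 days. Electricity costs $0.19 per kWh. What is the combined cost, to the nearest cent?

clothes iron: Runtime = 3 h/week × 15 weeks = 45 h
clothes iron: 1.66 kW × 45 h = 74.7 kWh
3D printer: Runtime = 2.5 h/day × 14 days = 35 h
3D printer: 0.19 kW × 35 h = 6.65 kWh
Total energy = 81.35 kWh
Cost = 81.35 × $0.19 = $15.46

$15.46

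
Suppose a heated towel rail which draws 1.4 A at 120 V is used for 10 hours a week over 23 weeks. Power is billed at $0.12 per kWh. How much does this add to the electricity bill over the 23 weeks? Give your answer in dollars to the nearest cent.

Power = 1.4 A × 120 V = 168 W = 0.168 kW
Runtime = 10 h/week × 23 weeks = 230 h
Energy = 0.168 kW × 230 h = 38.64 kWh
Cost = 38.64 kWh × $0.12/kWh = $4.64

$4.64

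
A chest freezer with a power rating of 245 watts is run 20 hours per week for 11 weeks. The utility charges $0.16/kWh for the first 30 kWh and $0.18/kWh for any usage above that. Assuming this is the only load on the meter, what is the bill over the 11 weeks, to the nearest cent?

$9.10

Runtime = 20 h/week × 11 weeks = 220 h
Energy = 0.245 kW × 220 h = 53.9 kWh
Tier 1 (0–30 kWh): 30 × $0.16 = $4.8
Above 30 kWh: 23.9 × $0.18 = $4.302
Bill = $9.10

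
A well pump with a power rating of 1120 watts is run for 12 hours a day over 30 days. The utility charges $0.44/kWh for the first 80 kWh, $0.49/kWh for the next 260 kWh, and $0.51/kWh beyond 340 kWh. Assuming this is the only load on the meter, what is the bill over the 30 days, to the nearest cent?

$194.83

Runtime = 12 h/day × 30 days = 360 h
Energy = 1.12 kW × 360 h = 403.2 kWh
Tier 1 (0–80 kWh): 80 × $0.44 = $35.2
Tier 2 (80–340 kWh): 260 × $0.49 = $127.4
Above 340 kWh: 63.2 × $0.51 = $32.232
Bill = $194.83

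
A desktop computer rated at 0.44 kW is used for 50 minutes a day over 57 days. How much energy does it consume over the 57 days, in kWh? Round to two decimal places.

20.90 kWh

Runtime = 50 min × 57 = 2850 min = 47.5 h
Energy = 0.44 kW × 47.5 h = 20.9 kWh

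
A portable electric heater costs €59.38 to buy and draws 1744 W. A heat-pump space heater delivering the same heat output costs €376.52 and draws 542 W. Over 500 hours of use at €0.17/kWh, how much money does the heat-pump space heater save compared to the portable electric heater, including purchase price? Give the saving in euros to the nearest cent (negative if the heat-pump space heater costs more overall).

portable electric heater: €59.38 + (1744/1000) kW × 500 h × €0.17 = €59.38 + €148.24 = €207.62
heat-pump space heater: €376.52 + (542/1000) kW × 500 h × €0.17 = €376.52 + €46.07 = €422.59
Saving = €207.62 − €422.59 = −€214.97

-€214.97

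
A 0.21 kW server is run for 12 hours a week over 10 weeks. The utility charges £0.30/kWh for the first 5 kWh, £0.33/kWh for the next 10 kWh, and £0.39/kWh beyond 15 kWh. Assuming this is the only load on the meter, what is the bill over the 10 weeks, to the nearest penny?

£8.78

Runtime = 12 h/week × 10 weeks = 120 h
Energy = 0.21 kW × 120 h = 25.2 kWh
Tier 1 (0–5 kWh): 5 × £0.30 = £1.5
Tier 2 (5–15 kWh): 10 × £0.33 = £3.3
Above 15 kWh: 10.2 × £0.39 = £3.978
Bill = £8.78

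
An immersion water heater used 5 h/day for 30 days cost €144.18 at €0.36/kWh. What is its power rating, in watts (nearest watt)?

Energy = €144.18 ÷ €0.36/kWh = 400.5 kWh
Runtime = 5 h/day × 30 days = 150 h
Power = 400.5 kWh ÷ 150 h = 2.67 kW = 2670 W

2670 W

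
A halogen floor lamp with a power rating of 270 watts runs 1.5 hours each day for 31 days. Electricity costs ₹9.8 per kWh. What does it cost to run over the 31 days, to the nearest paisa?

₹123.04

Runtime = 1.5 h/day × 31 days = 46.5 h
Energy = 0.27 kW × 46.5 h = 12.555 kWh
Cost = 12.555 kWh × ₹9.8/kWh = ₹123.04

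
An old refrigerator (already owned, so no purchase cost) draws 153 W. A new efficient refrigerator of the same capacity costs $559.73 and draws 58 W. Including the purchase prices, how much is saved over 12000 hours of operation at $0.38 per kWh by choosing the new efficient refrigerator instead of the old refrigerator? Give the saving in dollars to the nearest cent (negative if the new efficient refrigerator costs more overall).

-$126.53

old refrigerator: $0.00 + (153/1000) kW × 12000 h × $0.38 = $0.00 + $697.68 = $697.68
new efficient refrigerator: $559.73 + (58/1000) kW × 12000 h × $0.38 = $559.73 + $264.48 = $824.21
Saving = $697.68 − $824.21 = −$126.53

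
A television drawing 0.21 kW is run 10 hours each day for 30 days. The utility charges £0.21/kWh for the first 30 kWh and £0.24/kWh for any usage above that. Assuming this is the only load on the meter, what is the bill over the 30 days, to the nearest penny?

£14.22

Runtime = 10 h/day × 30 days = 300 h
Energy = 0.21 kW × 300 h = 63 kWh
Tier 1 (0–30 kWh): 30 × £0.21 = £6.3
Above 30 kWh: 33 × £0.24 = £7.92
Bill = £14.22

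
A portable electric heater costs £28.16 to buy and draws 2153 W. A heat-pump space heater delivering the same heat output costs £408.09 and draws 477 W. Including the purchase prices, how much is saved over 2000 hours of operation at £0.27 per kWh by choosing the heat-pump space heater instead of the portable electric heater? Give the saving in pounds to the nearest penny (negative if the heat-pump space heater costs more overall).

£525.11

portable electric heater: £28.16 + (2153/1000) kW × 2000 h × £0.27 = £28.16 + £1162.62 = £1190.78
heat-pump space heater: £408.09 + (477/1000) kW × 2000 h × £0.27 = £408.09 + £257.58 = £665.67
Saving = £1190.78 − £665.67 = £525.11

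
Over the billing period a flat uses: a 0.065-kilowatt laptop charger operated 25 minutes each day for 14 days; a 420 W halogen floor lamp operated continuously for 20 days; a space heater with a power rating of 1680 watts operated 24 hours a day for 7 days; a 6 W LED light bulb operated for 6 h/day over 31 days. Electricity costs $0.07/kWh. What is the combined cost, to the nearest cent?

laptop charger: Runtime = 25 min × 14 = 350 min = 5.833333… h
laptop charger: 0.065 kW × 5.833333… h = 0.379166… kWh
halogen floor lamp: Runtime = 24 h × 20 = 480 h
halogen floor lamp: 0.42 kW × 480 h = 201.6 kWh
space heater: Runtime = 24 h × 7 = 168 h
space heater: 1.68 kW × 168 h = 282.24 kWh
LED light bulb: Runtime = 6 h/day × 31 days = 186 h
LED light bulb: 0.006 kW × 186 h = 1.116 kWh
Total energy = 485.335166… kWh
Cost = 485.335166… × $0.07 = $33.97

$33.97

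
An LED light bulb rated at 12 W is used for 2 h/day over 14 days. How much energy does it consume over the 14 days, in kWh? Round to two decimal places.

Runtime = 2 h/day × 14 days = 28 h
Energy = 0.012 kW × 28 h = 0.336 kWh ≈ 0.34 kWh

0.34 kWh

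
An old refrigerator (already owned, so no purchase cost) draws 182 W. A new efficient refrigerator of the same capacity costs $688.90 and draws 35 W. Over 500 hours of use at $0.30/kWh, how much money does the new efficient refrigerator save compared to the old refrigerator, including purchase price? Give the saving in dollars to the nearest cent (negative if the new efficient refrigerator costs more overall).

-$666.85

old refrigerator: $0.00 + (182/1000) kW × 500 h × $0.30 = $0.00 + $27.3 = $27.3
new efficient refrigerator: $688.90 + (35/1000) kW × 500 h × $0.30 = $688.90 + $5.25 = $694.15
Saving = $27.3 − $694.15 = −$666.85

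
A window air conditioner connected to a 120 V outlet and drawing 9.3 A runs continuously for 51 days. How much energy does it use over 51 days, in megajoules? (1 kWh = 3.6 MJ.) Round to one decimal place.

Power = 9.3 A × 120 V = 1116 W = 1.116 kW
Runtime = 24 h × 51 = 1224 h
Energy = 1.116 kW × 1224 h = 1365.984 kWh
= 1365.984 × 3.6 MJ = 4917.5 MJ

4917.5 MJ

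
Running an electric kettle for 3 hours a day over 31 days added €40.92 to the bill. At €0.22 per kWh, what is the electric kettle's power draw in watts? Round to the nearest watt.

Energy = €40.92 ÷ €0.22/kWh = 186 kWh
Runtime = 3 h/day × 31 days = 93 h
Power = 186 kWh ÷ 93 h = 2 kW = 2000 W

2000 W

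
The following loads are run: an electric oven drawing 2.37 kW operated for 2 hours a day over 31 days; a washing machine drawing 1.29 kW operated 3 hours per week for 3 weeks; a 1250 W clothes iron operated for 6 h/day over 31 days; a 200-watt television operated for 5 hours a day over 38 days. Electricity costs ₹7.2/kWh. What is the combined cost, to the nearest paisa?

₹3089.16

electric oven: Runtime = 2 h/day × 31 days = 62 h
electric oven: 2.37 kW × 62 h = 146.94 kWh
washing machine: Runtime = 3 h/week × 3 weeks = 9 h
washing machine: 1.29 kW × 9 h = 11.61 kWh
clothes iron: Runtime = 6 h/day × 31 days = 186 h
clothes iron: 1.25 kW × 186 h = 232.5 kWh
television: Runtime = 5 h/day × 38 days = 190 h
television: 0.2 kW × 190 h = 38 kWh
Total energy = 429.05 kWh
Cost = 429.05 × ₹7.2 = ₹3089.16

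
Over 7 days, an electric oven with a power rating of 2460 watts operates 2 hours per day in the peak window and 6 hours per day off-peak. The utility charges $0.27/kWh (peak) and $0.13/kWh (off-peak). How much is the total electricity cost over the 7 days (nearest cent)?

$22.73

Peak energy = 2.46 kW × 2 h × 7 = 34.44 kWh
Off-peak energy = 2.46 kW × 6 h × 7 = 103.32 kWh
Cost = 34.44 × $0.27 + 103.32 × $0.13 = $9.2988 + $13.4316 = $22.73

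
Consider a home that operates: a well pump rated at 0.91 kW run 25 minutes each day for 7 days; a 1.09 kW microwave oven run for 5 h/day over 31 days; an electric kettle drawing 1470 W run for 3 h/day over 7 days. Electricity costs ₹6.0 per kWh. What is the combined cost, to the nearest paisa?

well pump: Runtime = 25 min × 7 = 175 min = 2.916666… h
well pump: 0.91 kW × 2.916666… h = 2.654166… kWh
microwave oven: Runtime = 5 h/day × 31 days = 155 h
microwave oven: 1.09 kW × 155 h = 168.95 kWh
electric kettle: Runtime = 3 h/day × 7 days = 21 h
electric kettle: 1.47 kW × 21 h = 30.87 kWh
Total energy = 202.474166… kWh
Cost = 202.474166… × ₹6.0 = ₹1214.85

₹1214.85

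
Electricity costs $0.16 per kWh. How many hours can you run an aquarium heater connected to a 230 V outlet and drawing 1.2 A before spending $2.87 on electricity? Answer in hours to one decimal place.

Power = 1.2 A × 230 V = 276 W = 0.276 kW
Energy available = $2.87 ÷ $0.16/kWh = 17.9375 kWh
Hours = 17.9375 kWh ÷ 0.276 kW = 65.0 h

65.0 h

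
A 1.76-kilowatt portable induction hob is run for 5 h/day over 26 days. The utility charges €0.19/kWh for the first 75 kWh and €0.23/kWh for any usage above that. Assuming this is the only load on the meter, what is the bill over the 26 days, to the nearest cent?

€49.62

Runtime = 5 h/day × 26 days = 130 h
Energy = 1.76 kW × 130 h = 228.8 kWh
Tier 1 (0–75 kWh): 75 × €0.19 = €14.25
Above 75 kWh: 153.8 × €0.23 = €35.374
Bill = €49.62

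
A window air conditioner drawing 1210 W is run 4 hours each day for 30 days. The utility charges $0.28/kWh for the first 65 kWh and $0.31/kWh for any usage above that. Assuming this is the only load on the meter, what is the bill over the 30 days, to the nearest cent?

$43.06

Runtime = 4 h/day × 30 days = 120 h
Energy = 1.21 kW × 120 h = 145.2 kWh
Tier 1 (0–65 kWh): 65 × $0.28 = $18.2
Above 65 kWh: 80.2 × $0.31 = $24.862
Bill = $43.06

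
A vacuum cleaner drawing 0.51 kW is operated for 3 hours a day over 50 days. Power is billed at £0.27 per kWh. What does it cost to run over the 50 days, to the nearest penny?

Runtime = 3 h/day × 50 days = 150 h
Energy = 0.51 kW × 150 h = 76.5 kWh
Cost = 76.5 kWh × £0.27/kWh = £20.66

£20.66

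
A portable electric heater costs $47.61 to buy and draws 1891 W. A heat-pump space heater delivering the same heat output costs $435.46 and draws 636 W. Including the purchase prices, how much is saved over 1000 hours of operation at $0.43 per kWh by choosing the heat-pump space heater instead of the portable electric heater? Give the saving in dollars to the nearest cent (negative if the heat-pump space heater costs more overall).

portable electric heater: $47.61 + (1891/1000) kW × 1000 h × $0.43 = $47.61 + $813.13 = $860.74
heat-pump space heater: $435.46 + (636/1000) kW × 1000 h × $0.43 = $435.46 + $273.48 = $708.94
Saving = $860.74 − $708.94 = $151.8

$151.80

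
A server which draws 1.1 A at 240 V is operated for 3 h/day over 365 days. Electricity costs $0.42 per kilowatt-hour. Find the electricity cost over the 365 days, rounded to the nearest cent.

Power = 1.1 A × 240 V = 264 W = 0.264 kW
Runtime = 3 h/day × 365 days = 1095 h
Energy = 0.264 kW × 1095 h = 289.08 kWh
Cost = 289.08 kWh × $0.42/kWh = $121.41

$121.41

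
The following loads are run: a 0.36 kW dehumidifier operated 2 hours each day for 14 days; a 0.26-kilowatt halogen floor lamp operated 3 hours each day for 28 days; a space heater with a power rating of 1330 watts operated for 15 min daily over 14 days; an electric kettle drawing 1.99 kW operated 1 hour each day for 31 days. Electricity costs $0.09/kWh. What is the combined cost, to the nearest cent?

dehumidifier: Runtime = 2 h/day × 14 days = 28 h
dehumidifier: 0.36 kW × 28 h = 10.08 kWh
halogen floor lamp: Runtime = 3 h/day × 28 days = 84 h
halogen floor lamp: 0.26 kW × 84 h = 21.84 kWh
space heater: Runtime = 15 min × 14 = 210 min = 3.5 h
space heater: 1.33 kW × 3.5 h = 4.655 kWh
electric kettle: Runtime = 1 h/day × 31 days = 31 h
electric kettle: 1.99 kW × 31 h = 61.69 kWh
Total energy = 98.265 kWh
Cost = 98.265 × $0.09 = $8.84

$8.84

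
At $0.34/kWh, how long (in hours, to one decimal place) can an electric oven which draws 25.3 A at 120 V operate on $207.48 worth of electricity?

201.0 h

Power = 25.3 A × 120 V = 3036 W = 3.036 kW
Energy available = $207.48 ÷ $0.34/kWh = 610.2353 kWh
Hours = 610.2353 kWh ÷ 3.036 kW = 201.0 h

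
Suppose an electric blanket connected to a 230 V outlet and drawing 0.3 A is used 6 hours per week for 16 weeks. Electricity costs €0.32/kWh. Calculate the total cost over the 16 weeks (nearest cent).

Power = 0.3 A × 230 V = 69 W = 0.069 kW
Runtime = 6 h/week × 16 weeks = 96 h
Energy = 0.069 kW × 96 h = 6.624 kWh
Cost = 6.624 kWh × €0.32/kWh = €2.12

€2.12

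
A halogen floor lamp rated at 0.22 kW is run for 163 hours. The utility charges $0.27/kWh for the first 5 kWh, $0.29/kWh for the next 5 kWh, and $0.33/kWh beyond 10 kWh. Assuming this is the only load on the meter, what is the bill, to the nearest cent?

$11.33

Energy = 0.22 kW × 163 h = 35.86 kWh
Tier 1 (0–5 kWh): 5 × $0.27 = $1.35
Tier 2 (5–10 kWh): 5 × $0.29 = $1.45
Above 10 kWh: 25.86 × $0.33 = $8.5338
Bill = $11.33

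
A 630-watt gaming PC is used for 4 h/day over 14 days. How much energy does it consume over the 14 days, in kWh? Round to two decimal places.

Runtime = 4 h/day × 14 days = 56 h
Energy = 0.63 kW × 56 h = 35.28 kWh

35.28 kWh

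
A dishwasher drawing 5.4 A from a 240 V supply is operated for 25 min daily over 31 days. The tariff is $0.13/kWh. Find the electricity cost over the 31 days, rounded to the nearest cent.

Power = 5.4 A × 240 V = 1296 W = 1.296 kW
Runtime = 25 min × 31 = 775 min = 12.916666… h
Energy = 1.296 kW × 12.916666… h = 16.74 kWh
Cost = 16.74 kWh × $0.13/kWh = $2.18

$2.18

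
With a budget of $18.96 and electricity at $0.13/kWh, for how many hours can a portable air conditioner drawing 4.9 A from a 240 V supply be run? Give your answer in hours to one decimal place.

Power = 4.9 A × 240 V = 1176 W = 1.176 kW
Energy available = $18.96 ÷ $0.13/kWh = 145.8462 kWh
Hours = 145.8462 kWh ÷ 1.176 kW = 124.0 h

124.0 h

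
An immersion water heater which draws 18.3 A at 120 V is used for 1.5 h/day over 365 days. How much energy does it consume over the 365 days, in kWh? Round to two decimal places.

Power = 18.3 A × 120 V = 2196 W = 2.196 kW
Runtime = 1.5 h/day × 365 days = 547.5 h
Energy = 2.196 kW × 547.5 h = 1202.31 kWh

1202.31 kWh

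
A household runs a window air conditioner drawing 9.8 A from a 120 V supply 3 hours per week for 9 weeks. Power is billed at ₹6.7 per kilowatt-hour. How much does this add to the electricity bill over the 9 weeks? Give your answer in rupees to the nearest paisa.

₹212.74

Power = 9.8 A × 120 V = 1176 W = 1.176 kW
Runtime = 3 h/week × 9 weeks = 27 h
Energy = 1.176 kW × 27 h = 31.752 kWh
Cost = 31.752 kWh × ₹6.7/kWh = ₹212.74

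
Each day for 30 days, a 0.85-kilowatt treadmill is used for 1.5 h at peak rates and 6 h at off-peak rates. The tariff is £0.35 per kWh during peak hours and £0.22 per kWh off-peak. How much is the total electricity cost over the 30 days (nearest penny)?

Peak energy = 0.85 kW × 1.5 h × 30 = 38.25 kWh
Off-peak energy = 0.85 kW × 6 h × 30 = 153 kWh
Cost = 38.25 × £0.35 + 153 × £0.22 = £13.3875 + £33.66 = £47.05

£47.05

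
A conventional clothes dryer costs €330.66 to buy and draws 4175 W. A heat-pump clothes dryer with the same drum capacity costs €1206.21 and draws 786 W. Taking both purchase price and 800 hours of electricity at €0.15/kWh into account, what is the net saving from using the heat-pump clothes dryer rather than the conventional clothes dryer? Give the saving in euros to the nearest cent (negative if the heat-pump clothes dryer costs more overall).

conventional clothes dryer: €330.66 + (4175/1000) kW × 800 h × €0.15 = €330.66 + €501 = €831.66
heat-pump clothes dryer: €1206.21 + (786/1000) kW × 800 h × €0.15 = €1206.21 + €94.32 = €1300.53
Saving = €831.66 − €1300.53 = −€468.87

-€468.87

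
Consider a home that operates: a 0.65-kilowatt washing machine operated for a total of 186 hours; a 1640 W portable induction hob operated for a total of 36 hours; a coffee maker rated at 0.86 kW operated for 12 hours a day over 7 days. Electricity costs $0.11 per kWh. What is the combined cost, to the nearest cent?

washing machine: 0.65 kW × 186 h = 120.9 kWh
portable induction hob: 1.64 kW × 36 h = 59.04 kWh
coffee maker: Runtime = 12 h/day × 7 days = 84 h
coffee maker: 0.86 kW × 84 h = 72.24 kWh
Total energy = 252.18 kWh
Cost = 252.18 × $0.11 = $27.74

$27.74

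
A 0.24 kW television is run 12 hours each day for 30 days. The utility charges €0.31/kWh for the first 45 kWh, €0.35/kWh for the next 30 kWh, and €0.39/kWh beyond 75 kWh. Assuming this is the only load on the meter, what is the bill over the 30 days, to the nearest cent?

€28.90

Runtime = 12 h/day × 30 days = 360 h
Energy = 0.24 kW × 360 h = 86.4 kWh
Tier 1 (0–45 kWh): 45 × €0.31 = €13.95
Tier 2 (45–75 kWh): 30 × €0.35 = €10.5
Above 75 kWh: 11.4 × €0.39 = €4.446
Bill = €28.90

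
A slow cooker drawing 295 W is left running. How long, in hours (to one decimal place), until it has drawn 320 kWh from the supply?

Hours = 320 kWh ÷ 0.295 kW = 1084.7 h

1084.7 h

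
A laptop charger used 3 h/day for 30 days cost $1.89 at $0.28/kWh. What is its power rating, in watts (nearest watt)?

75 W

Energy = $1.89 ÷ $0.28/kWh = 6.75 kWh
Runtime = 3 h/day × 30 days = 90 h
Power = 6.75 kWh ÷ 90 h = 0.075 kW = 75 W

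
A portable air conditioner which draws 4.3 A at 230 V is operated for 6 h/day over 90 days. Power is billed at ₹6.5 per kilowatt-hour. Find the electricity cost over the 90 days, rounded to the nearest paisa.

Power = 4.3 A × 230 V = 989 W = 0.989 kW
Runtime = 6 h/day × 90 days = 540 h
Energy = 0.989 kW × 540 h = 534.06 kWh
Cost = 534.06 kWh × ₹6.5/kWh = ₹3471.39

₹3471.39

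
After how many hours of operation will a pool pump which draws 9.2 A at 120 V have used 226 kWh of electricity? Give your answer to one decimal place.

204.7 h

Power = 9.2 A × 120 V = 1104 W = 1.104 kW
Hours = 226 kWh ÷ 1.104 kW = 204.7 h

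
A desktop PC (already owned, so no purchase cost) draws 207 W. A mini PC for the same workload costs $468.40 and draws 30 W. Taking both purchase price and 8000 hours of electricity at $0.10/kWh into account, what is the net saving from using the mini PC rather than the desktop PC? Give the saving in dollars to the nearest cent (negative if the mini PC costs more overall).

desktop PC: $0.00 + (207/1000) kW × 8000 h × $0.10 = $0.00 + $165.6 = $165.6
mini PC: $468.40 + (30/1000) kW × 8000 h × $0.10 = $468.40 + $24 = $492.4
Saving = $165.6 − $492.4 = −$326.8

-$326.80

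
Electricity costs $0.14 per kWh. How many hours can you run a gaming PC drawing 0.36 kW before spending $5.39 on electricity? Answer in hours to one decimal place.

Energy available = $5.39 ÷ $0.14/kWh = 38.5 kWh
Hours = 38.5 kWh ÷ 0.36 kW = 106.9 h

106.9 h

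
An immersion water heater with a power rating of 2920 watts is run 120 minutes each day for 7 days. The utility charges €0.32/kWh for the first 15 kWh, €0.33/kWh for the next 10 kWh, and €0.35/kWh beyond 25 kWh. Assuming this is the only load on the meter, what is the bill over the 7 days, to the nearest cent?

Runtime = 120 min × 7 = 840 min = 14 h
Energy = 2.92 kW × 14 h = 40.88 kWh
Tier 1 (0–15 kWh): 15 × €0.32 = €4.8
Tier 2 (15–25 kWh): 10 × €0.33 = €3.3
Above 25 kWh: 15.88 × €0.35 = €5.558
Bill = €13.66

€13.66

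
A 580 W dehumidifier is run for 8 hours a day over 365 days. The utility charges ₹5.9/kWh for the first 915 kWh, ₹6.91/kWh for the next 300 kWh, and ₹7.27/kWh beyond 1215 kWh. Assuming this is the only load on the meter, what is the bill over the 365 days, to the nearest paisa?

₹10950.92

Runtime = 8 h/day × 365 days = 2920 h
Energy = 0.58 kW × 2920 h = 1693.6 kWh
Tier 1 (0–915 kWh): 915 × ₹5.9 = ₹5398.5
Tier 2 (915–1215 kWh): 300 × ₹6.91 = ₹2073
Above 1215 kWh: 478.6 × ₹7.27 = ₹3479.422
Bill = ₹10950.92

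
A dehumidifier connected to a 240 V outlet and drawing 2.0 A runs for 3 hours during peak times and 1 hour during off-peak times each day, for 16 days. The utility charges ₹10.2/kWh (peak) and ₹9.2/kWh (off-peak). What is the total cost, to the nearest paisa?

₹305.66

Power = 2.0 A × 240 V = 480 W = 0.48 kW
Peak energy = 0.48 kW × 3 h × 16 = 23.04 kWh
Off-peak energy = 0.48 kW × 1 h × 16 = 7.68 kWh
Cost = 23.04 × ₹10.2 + 7.68 × ₹9.2 = ₹235.008 + ₹70.656 = ₹305.66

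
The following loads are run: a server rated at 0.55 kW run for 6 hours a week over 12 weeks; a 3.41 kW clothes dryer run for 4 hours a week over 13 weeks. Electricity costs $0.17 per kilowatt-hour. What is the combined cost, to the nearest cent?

server: Runtime = 6 h/week × 12 weeks = 72 h
server: 0.55 kW × 72 h = 39.6 kWh
clothes dryer: Runtime = 4 h/week × 13 weeks = 52 h
clothes dryer: 3.41 kW × 52 h = 177.32 kWh
Total energy = 216.92 kWh
Cost = 216.92 × $0.17 = $36.88

$36.88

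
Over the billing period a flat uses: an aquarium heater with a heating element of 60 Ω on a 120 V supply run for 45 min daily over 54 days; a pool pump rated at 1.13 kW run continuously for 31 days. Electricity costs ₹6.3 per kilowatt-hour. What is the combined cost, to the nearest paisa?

₹5357.77

aquarium heater: Power = V²/R = 120²/60 = 240 W = 0.24 kW
aquarium heater: Runtime = 45 min × 54 = 2430 min = 40.5 h
aquarium heater: 0.24 kW × 40.5 h = 9.72 kWh
pool pump: Runtime = 24 h × 31 = 744 h
pool pump: 1.13 kW × 744 h = 840.72 kWh
Total energy = 850.44 kWh
Cost = 850.44 × ₹6.3 = ₹5357.77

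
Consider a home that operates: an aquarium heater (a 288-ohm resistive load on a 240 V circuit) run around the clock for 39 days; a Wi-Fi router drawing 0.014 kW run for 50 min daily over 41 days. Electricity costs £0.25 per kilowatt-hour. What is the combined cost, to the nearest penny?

aquarium heater: Power = V²/R = 240²/288 = 200 W = 0.2 kW
aquarium heater: Runtime = 24 h × 39 = 936 h
aquarium heater: 0.2 kW × 936 h = 187.2 kWh
Wi-Fi router: Runtime = 50 min × 41 = 2050 min = 34.166666… h
Wi-Fi router: 0.014 kW × 34.166666… h = 0.478333… kWh
Total energy = 187.678333… kWh
Cost = 187.678333… × £0.25 = £46.92

£46.92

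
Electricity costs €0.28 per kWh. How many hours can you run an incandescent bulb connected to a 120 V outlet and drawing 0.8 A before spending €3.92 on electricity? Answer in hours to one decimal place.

145.8 h

Power = 0.8 A × 120 V = 96 W = 0.096 kW
Energy available = €3.92 ÷ €0.28/kWh = 14 kWh
Hours = 14 kWh ÷ 0.096 kW = 145.8 h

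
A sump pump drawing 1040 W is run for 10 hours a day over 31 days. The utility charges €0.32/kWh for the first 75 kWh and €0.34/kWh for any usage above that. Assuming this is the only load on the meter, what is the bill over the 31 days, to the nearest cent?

Runtime = 10 h/day × 31 days = 310 h
Energy = 1.04 kW × 310 h = 322.4 kWh
Tier 1 (0–75 kWh): 75 × €0.32 = €24
Above 75 kWh: 247.4 × €0.34 = €84.116
Bill = €108.12

€108.12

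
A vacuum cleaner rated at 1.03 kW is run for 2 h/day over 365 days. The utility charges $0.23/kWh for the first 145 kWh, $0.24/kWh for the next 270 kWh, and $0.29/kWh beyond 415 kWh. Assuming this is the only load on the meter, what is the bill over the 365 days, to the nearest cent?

Runtime = 2 h/day × 365 days = 730 h
Energy = 1.03 kW × 730 h = 751.9 kWh
Tier 1 (0–145 kWh): 145 × $0.23 = $33.35
Tier 2 (145–415 kWh): 270 × $0.24 = $64.8
Above 415 kWh: 336.9 × $0.29 = $97.701
Bill = $195.85

$195.85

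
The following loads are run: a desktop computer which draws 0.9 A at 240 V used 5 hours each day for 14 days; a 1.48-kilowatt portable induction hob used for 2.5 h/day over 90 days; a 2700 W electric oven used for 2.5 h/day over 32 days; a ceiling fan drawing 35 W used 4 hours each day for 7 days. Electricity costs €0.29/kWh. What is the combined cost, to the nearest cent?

€163.88

desktop computer: Power = 0.9 A × 240 V = 216 W = 0.216 kW
desktop computer: Runtime = 5 h/day × 14 days = 70 h
desktop computer: 0.216 kW × 70 h = 15.12 kWh
portable induction hob: Runtime = 2.5 h/day × 90 days = 225 h
portable induction hob: 1.48 kW × 225 h = 333 kWh
electric oven: Runtime = 2.5 h/day × 32 days = 80 h
electric oven: 2.7 kW × 80 h = 216 kWh
ceiling fan: Runtime = 4 h/day × 7 days = 28 h
ceiling fan: 0.035 kW × 28 h = 0.98 kWh
Total energy = 565.1 kWh
Cost = 565.1 × €0.29 = €163.88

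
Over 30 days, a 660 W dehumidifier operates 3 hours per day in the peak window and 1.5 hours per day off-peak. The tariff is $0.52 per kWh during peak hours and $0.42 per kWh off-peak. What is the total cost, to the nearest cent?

$43.36

Peak energy = 0.66 kW × 3 h × 30 = 59.4 kWh
Off-peak energy = 0.66 kW × 1.5 h × 30 = 29.7 kWh
Cost = 59.4 × $0.52 + 29.7 × $0.42 = $30.888 + $12.474 = $43.36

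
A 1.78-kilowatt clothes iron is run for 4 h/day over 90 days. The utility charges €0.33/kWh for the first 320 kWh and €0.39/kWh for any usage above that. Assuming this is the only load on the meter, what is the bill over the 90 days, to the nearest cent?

Runtime = 4 h/day × 90 days = 360 h
Energy = 1.78 kW × 360 h = 640.8 kWh
Tier 1 (0–320 kWh): 320 × €0.33 = €105.6
Above 320 kWh: 320.8 × €0.39 = €125.112
Bill = €230.71

€230.71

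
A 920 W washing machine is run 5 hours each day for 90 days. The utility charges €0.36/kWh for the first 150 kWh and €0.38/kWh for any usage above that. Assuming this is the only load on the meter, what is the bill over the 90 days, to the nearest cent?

€154.32

Runtime = 5 h/day × 90 days = 450 h
Energy = 0.92 kW × 450 h = 414 kWh
Tier 1 (0–150 kWh): 150 × €0.36 = €54
Above 150 kWh: 264 × €0.38 = €100.32
Bill = €154.32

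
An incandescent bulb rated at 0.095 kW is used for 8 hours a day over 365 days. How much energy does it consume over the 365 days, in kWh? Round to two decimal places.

277.40 kWh

Runtime = 8 h/day × 365 days = 2920 h
Energy = 0.095 kW × 2920 h = 277.4 kWh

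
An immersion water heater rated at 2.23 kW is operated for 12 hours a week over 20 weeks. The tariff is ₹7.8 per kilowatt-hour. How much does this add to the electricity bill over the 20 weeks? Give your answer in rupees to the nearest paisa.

₹4174.56

Runtime = 12 h/week × 20 weeks = 240 h
Energy = 2.23 kW × 240 h = 535.2 kWh
Cost = 535.2 kWh × ₹7.8/kWh = ₹4174.56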